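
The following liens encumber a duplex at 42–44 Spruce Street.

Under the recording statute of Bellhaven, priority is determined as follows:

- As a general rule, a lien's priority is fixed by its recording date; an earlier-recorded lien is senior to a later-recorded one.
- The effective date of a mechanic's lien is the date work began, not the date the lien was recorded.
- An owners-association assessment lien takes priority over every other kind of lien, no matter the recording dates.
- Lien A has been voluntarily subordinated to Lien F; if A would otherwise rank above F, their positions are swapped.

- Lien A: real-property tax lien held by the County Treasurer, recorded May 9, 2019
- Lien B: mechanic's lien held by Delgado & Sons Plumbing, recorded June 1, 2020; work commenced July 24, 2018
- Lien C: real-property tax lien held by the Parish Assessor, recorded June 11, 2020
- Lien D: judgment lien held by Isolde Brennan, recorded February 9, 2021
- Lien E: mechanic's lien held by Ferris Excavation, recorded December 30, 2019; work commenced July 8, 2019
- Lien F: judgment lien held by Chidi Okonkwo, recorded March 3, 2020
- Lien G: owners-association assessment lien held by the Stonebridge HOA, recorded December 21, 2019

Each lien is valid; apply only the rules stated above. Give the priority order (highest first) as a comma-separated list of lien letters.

G, B, F, E, A, C, D

Effective dates after the stated exceptions: B's effective date is July 24, 2018, when work began; E relates back to July 8, 2019 (work commenced).
G is an owners-association assessment lien and takes priority over every other lien.
Ordering the rest by effective date: B (July 24, 2018), A (May 9, 2019), E (July 8, 2019), F (March 3, 2020), C (June 11, 2020), D (February 9, 2021).
Because A would otherwise rank above F, the subordination swaps them.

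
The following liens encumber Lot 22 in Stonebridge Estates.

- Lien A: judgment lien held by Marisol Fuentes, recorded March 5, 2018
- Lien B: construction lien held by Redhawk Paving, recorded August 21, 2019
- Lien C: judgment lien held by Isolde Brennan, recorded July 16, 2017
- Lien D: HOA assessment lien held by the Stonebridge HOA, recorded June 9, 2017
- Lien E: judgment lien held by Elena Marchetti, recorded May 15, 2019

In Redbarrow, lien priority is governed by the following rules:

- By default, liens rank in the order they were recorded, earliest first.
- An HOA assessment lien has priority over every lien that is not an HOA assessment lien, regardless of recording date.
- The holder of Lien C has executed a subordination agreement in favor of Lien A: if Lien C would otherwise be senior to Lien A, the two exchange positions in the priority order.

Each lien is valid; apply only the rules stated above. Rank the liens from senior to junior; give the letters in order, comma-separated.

D, as an HOA assessment lien, has superpriority and ranks first.
Among the remaining liens, by effective date: C (July 16, 2017), A (March 5, 2018), E (May 15, 2019), B (August 21, 2019).
C is senior to A before the subordination, so the two trade places.

D, A, C, E, B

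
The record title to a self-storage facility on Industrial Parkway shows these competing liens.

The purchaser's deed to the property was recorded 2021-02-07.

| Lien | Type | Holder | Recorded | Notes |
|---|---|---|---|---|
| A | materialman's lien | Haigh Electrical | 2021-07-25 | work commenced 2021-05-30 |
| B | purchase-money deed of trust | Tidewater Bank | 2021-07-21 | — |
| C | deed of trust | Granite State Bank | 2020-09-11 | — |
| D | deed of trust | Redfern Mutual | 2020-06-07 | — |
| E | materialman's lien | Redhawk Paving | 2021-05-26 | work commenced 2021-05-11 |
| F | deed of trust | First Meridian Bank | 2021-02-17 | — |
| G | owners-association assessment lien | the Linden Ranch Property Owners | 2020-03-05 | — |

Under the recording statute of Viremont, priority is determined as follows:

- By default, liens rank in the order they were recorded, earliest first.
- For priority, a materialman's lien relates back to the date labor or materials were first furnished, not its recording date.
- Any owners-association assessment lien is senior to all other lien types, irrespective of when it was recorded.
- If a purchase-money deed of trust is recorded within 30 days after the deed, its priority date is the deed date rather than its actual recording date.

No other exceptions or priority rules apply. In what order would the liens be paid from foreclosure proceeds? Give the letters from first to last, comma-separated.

G, D, C, F, E, A, B

Effective dates after the stated exceptions: A relates back to 2021-05-30 (work commenced); B was recorded 164 days after the deed — beyond 30 days — so no relation-back applies; E relates back to 2021-05-11 (work commenced).
G, as an owners-association assessment lien, has superpriority and ranks first.
Among the remaining liens, by effective date: D (2020-06-07), C (2020-09-11), F (2021-02-17), E (2021-05-11), A (2021-05-30), B (2021-07-21).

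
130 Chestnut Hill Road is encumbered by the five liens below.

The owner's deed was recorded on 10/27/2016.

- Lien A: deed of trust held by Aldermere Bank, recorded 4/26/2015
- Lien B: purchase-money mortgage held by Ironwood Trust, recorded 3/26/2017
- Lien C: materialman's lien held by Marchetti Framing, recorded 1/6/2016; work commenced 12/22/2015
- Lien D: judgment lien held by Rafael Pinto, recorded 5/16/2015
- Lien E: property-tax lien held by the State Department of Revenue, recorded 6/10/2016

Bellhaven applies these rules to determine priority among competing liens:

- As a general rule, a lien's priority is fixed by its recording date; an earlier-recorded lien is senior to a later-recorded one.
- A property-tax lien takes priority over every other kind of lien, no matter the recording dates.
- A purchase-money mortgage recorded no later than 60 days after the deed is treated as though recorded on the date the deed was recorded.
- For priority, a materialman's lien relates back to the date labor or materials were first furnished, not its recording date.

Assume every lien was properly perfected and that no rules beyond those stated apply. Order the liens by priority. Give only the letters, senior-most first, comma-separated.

E, A, D, C, B

First, effective dates: B was recorded 150 days after the deed — beyond 60 days — so no relation-back applies; C's effective date is 12/22/2015, when work began.
E, as a property-tax lien, has superpriority and ranks first.
The other liens, earliest effective date first: A (4/26/2015), D (5/16/2015), C (12/22/2015), B (3/26/2017).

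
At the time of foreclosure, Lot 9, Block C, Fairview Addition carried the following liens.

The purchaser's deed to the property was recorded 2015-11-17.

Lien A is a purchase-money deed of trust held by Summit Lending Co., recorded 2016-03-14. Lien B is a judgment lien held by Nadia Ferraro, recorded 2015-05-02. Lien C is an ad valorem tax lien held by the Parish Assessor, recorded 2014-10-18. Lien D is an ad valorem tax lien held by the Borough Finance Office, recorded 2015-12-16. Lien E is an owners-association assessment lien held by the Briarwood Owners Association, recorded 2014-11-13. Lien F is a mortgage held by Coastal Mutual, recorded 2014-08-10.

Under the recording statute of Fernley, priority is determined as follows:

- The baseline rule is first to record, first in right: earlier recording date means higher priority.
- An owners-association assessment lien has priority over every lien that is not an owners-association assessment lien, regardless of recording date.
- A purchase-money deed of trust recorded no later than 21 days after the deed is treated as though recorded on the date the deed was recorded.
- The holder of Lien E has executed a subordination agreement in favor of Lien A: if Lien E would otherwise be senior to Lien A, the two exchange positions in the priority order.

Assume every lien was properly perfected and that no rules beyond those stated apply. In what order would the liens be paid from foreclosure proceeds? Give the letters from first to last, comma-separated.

A, F, C, B, D, E

Adjusting effective dates: A missed the 21-day window (118 days after the deed), so its recording date stands.
E is an owners-association assessment lien, so it outranks all other liens regardless of date.
The other liens, earliest effective date first: F (2014-08-10), C (2014-10-18), B (2015-05-02), D (2015-12-16), A (2016-03-14).
The subordination applies — E was senior to A — so E and A swap.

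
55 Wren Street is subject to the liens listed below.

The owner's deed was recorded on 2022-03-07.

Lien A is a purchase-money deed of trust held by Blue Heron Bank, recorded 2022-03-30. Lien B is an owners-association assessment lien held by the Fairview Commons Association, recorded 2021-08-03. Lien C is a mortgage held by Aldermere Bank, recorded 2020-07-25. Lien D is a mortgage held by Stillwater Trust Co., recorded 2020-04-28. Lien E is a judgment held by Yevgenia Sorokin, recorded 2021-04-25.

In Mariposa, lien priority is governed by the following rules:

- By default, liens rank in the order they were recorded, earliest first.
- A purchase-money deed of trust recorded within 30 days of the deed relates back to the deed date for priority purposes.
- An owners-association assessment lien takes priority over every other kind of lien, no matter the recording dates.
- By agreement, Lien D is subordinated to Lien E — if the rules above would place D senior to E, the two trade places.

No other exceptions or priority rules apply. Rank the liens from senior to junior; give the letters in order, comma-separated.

First, effective dates: A was recorded within the 30-day window, so its effective date is the deed date 2022-03-07.
As an owners-association assessment lien, B is senior to every other lien.
Ordering the rest by effective date: D (2020-04-28), C (2020-07-25), E (2021-04-25), A (2022-03-07).
The subordination applies — D was senior to E — so D and E swap.

B, E, C, D, A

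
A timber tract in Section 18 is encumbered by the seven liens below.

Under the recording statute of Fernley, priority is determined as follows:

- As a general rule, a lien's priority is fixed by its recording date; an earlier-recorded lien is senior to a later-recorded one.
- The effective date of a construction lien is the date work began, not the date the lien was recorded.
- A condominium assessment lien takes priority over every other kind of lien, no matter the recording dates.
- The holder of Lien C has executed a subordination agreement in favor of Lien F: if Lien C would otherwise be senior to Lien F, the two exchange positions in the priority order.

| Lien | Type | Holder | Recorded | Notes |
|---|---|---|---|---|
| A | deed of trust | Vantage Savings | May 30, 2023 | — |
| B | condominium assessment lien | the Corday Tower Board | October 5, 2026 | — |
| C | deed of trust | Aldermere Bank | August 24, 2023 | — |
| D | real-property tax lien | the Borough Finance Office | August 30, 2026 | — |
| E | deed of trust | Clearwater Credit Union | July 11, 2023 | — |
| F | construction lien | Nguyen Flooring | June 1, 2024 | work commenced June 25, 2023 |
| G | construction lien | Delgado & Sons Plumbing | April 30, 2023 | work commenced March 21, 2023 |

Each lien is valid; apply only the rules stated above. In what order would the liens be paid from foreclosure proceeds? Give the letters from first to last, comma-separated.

First, effective dates: F relates back to June 25, 2023 (work commenced); G relates back to March 21, 2023 (work commenced).
As a condominium assessment lien, B is senior to every other lien.
Among the remaining liens, by effective date: G (March 21, 2023), A (May 30, 2023), F (June 25, 2023), E (July 11, 2023), C (August 24, 2023), D (August 30, 2026).
Since C is not senior to F, the subordination leaves the order unchanged.

B, G, A, F, E, C, D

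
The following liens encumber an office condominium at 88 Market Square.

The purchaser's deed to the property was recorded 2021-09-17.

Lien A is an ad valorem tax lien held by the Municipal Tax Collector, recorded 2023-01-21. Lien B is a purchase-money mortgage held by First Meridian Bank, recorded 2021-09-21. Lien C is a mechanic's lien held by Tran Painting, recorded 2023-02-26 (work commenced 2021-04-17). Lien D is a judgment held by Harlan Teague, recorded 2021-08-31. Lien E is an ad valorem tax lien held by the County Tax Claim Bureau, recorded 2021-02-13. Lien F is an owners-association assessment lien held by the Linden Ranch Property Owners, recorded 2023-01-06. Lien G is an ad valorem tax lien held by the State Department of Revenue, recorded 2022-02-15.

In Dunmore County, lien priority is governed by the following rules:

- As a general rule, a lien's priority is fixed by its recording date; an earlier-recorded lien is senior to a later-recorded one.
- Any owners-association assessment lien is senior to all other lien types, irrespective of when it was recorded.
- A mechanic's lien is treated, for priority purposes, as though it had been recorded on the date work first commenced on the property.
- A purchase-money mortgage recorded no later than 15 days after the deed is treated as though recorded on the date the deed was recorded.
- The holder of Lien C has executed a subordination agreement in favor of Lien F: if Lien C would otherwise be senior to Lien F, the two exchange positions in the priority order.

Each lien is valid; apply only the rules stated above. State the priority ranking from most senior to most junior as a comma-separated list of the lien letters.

Effective dates after the stated exceptions: B relates back to the deed date 2021-09-17; C's effective date is 2021-04-17, when work began.
F is an owners-association assessment lien and takes priority over every other lien.
Ordering the rest by effective date: E (2021-02-13), C (2021-04-17), D (2021-08-31), B (2021-09-17), G (2022-02-15), A (2023-01-21).
C already ranks below F; the subordination has no effect.

F, E, C, D, B, G, A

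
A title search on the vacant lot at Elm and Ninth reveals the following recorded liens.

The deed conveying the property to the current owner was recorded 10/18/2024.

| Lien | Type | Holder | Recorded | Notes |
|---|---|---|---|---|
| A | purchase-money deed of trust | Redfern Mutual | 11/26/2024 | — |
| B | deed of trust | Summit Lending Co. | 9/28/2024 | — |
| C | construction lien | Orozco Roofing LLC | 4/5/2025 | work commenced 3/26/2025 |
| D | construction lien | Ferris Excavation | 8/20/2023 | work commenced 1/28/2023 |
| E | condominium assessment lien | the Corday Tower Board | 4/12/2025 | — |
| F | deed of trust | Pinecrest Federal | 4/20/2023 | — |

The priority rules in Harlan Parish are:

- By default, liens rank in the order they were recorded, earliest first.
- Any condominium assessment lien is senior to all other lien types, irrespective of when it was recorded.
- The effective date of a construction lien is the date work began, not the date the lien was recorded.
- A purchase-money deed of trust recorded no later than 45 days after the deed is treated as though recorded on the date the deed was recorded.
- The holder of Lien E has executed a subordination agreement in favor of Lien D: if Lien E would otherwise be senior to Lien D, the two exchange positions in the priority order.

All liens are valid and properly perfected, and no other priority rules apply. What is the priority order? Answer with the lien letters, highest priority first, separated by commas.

D, E, F, B, A, C

Effective dates after the stated exceptions: A's effective date is the deed date, 10/18/2024; C relates back to 3/26/2025 (work commenced); D is treated as recorded 1/28/2023, the work-commencement date.
As a condominium assessment lien, E is senior to every other lien.
The other liens, earliest effective date first: D (1/28/2023), F (4/20/2023), B (9/28/2024), A (10/18/2024), C (3/26/2025).
E is senior to D before the subordination, so the two trade places.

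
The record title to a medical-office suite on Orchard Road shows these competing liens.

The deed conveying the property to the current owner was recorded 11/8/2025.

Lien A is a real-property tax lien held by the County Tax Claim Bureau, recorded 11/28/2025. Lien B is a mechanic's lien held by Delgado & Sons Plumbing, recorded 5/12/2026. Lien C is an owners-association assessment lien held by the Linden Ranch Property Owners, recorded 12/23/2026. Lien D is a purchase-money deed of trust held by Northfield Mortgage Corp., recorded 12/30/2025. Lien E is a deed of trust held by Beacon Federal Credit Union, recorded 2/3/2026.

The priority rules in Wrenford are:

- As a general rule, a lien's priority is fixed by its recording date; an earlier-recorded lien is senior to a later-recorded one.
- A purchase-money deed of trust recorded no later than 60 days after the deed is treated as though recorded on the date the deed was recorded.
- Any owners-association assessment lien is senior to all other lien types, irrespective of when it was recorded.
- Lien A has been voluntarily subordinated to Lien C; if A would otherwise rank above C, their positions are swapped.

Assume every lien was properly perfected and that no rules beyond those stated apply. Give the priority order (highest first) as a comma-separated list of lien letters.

C, D, A, E, B

Effective dates: D's effective date is the deed date, 11/8/2025.
C, as an owners-association assessment lien, has superpriority and ranks first.
Ordering the rest by effective date: D (11/8/2025), A (11/28/2025), E (2/3/2026), B (5/12/2026).
A is already junior to C, so the subordination agreement changes nothing.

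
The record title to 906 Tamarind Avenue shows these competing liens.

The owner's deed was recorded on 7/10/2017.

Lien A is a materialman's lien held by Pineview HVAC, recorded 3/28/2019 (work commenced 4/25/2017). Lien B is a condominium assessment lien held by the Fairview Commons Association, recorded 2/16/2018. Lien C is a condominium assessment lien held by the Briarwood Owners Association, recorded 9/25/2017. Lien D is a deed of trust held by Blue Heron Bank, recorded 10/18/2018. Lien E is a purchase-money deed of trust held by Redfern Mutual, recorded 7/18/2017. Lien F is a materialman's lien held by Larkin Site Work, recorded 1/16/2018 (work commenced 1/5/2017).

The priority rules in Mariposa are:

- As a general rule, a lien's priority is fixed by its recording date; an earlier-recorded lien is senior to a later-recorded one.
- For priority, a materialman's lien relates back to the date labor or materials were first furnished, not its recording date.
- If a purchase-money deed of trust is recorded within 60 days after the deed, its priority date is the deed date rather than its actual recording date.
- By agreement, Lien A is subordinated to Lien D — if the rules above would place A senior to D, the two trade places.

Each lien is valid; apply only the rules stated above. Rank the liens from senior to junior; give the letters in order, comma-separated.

F, D, E, C, B, A

First, effective dates: A's effective date is 4/25/2017, when work began; E's effective date is the deed date, 7/10/2017; F is treated as recorded 1/5/2017, the work-commencement date.
Ordering by effective date: F (1/5/2017), A (4/25/2017), E (7/10/2017), C (9/25/2017), B (2/16/2018), D (10/18/2018).
Because A would otherwise rank above D, the subordination swaps them.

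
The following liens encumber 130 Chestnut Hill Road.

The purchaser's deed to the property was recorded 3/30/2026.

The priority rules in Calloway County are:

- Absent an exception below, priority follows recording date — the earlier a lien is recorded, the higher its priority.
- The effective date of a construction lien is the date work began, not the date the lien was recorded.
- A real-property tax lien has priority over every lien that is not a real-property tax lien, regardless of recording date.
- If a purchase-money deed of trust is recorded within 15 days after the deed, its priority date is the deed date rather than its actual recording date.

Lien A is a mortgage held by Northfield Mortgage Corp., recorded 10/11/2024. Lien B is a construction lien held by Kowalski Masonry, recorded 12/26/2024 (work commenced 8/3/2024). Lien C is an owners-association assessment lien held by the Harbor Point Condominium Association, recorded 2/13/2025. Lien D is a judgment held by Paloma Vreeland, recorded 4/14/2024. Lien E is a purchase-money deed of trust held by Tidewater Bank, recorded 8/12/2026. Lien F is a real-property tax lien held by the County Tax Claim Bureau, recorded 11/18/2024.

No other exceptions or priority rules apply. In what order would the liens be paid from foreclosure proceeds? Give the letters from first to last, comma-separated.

Effective dates after the stated exceptions: B relates back to 8/3/2024 (work commenced); E missed the 15-day window (135 days after the deed), so its recording date stands.
As a real-property tax lien, F is senior to every other lien.
Ordering the rest by effective date: D (4/14/2024), B (8/3/2024), A (10/11/2024), C (2/13/2025), E (8/12/2026).

F, D, B, A, C, E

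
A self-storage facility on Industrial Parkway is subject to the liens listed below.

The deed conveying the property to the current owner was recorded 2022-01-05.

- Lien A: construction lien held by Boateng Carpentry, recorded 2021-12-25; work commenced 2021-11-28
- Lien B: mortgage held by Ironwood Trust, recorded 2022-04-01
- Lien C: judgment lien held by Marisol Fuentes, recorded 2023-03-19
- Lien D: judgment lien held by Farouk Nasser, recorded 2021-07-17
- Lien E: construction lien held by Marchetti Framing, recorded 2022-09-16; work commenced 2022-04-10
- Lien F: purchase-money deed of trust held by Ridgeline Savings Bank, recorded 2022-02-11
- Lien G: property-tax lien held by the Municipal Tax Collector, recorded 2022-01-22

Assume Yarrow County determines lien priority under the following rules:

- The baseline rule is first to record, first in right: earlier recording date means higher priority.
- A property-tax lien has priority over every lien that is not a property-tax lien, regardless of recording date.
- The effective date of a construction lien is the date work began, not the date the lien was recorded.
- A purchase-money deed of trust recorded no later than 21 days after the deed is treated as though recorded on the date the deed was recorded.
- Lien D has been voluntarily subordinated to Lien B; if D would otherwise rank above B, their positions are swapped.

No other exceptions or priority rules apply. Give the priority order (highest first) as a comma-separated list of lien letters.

Effective dates: A relates back to 2021-11-28 (work commenced); E is treated as recorded 2022-04-10, the work-commencement date; F missed the 21-day window (37 days after the deed), so its recording date stands.
G, as a property-tax lien, has superpriority and ranks first.
Ordering the rest by effective date: D (2021-07-17), A (2021-11-28), F (2022-02-11), B (2022-04-01), E (2022-04-10), C (2023-03-19).
D is senior to B before the subordination, so the two trade places.

G, B, A, F, D, E, C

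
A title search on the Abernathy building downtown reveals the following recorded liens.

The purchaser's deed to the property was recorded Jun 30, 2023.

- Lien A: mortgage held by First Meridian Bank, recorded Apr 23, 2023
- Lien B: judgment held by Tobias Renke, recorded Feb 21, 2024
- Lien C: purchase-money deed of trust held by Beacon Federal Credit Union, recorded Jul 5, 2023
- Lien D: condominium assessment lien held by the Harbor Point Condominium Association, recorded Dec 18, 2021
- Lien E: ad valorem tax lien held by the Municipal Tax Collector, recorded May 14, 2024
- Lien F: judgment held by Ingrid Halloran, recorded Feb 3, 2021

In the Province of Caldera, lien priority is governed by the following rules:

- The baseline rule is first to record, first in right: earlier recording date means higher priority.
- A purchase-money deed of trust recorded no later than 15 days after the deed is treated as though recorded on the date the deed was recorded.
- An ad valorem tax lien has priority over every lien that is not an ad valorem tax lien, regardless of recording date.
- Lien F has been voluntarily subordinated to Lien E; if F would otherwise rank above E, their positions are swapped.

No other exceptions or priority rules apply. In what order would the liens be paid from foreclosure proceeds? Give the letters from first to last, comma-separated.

Adjusting effective dates: C was recorded within the 15-day window, so its effective date is the deed date Jun 30, 2023.
E is an ad valorem tax lien and takes priority over every other lien.
Among the remaining liens, by effective date: F (Feb 3, 2021), D (Dec 18, 2021), A (Apr 23, 2023), C (Jun 30, 2023), B (Feb 21, 2024).
F is already junior to E, so the subordination agreement changes nothing.

E, F, D, A, C, B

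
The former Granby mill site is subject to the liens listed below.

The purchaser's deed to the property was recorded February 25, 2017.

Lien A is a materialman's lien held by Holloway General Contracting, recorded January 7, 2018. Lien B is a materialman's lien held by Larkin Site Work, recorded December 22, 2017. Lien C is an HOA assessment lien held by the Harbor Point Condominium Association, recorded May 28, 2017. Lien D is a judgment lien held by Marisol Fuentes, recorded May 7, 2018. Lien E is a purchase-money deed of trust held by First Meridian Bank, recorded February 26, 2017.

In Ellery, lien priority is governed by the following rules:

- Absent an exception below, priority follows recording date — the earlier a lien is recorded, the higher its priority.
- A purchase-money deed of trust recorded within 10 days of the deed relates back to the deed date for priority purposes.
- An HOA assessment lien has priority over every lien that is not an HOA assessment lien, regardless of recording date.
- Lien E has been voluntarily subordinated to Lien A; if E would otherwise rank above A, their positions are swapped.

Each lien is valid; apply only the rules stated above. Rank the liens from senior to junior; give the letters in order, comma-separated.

First, effective dates: E's effective date is the deed date, February 25, 2017.
C is an HOA assessment lien, so it outranks all other liens regardless of date.
Remaining liens by effective date: E (February 25, 2017), B (December 22, 2017), A (January 7, 2018), D (May 7, 2018).
Because E would otherwise rank above A, the subordination swaps them.

C, A, B, E, D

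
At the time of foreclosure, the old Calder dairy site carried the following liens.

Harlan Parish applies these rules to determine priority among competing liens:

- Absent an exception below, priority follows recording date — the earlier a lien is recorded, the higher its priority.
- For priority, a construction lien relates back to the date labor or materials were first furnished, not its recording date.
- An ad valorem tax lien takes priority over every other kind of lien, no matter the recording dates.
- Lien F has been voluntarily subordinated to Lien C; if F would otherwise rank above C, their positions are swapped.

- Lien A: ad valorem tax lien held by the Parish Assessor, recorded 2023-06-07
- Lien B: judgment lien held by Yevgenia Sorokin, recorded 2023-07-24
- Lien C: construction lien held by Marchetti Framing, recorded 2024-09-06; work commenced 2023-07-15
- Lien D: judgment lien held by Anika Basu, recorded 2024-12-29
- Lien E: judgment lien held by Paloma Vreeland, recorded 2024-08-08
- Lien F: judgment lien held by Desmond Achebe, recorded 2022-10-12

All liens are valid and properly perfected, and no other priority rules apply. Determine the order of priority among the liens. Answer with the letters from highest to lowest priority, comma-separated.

Adjusting effective dates: C relates back to 2023-07-15 (work commenced).
A is an ad valorem tax lien and takes priority over every other lien.
Among the remaining liens, by effective date: F (2022-10-12), C (2023-07-15), B (2023-07-24), E (2024-08-08), D (2024-12-29).
F is senior to C before the subordination, so the two trade places.

A, C, F, B, E, D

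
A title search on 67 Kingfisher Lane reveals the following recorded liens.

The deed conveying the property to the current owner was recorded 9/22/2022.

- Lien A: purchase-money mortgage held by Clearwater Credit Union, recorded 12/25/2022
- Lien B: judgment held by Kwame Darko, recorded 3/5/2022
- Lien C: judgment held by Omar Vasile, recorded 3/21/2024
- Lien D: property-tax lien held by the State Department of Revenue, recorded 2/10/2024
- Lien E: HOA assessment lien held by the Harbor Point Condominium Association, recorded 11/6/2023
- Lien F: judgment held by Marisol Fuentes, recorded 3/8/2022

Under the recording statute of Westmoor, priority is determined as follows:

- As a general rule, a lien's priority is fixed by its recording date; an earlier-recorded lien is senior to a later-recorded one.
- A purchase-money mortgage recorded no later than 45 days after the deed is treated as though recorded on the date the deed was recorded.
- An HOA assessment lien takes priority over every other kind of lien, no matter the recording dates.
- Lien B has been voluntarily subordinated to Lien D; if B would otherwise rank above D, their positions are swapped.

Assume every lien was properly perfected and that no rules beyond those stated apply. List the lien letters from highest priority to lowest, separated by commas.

E, D, F, A, B, C

Adjusting effective dates: A missed the 45-day window (94 days after the deed), so its recording date stands.
As an HOA assessment lien, E is senior to every other lien.
Among the remaining liens, by effective date: B (3/5/2022), F (3/8/2022), A (12/25/2022), D (2/10/2024), C (3/21/2024).
B is senior to D before the subordination, so the two trade places.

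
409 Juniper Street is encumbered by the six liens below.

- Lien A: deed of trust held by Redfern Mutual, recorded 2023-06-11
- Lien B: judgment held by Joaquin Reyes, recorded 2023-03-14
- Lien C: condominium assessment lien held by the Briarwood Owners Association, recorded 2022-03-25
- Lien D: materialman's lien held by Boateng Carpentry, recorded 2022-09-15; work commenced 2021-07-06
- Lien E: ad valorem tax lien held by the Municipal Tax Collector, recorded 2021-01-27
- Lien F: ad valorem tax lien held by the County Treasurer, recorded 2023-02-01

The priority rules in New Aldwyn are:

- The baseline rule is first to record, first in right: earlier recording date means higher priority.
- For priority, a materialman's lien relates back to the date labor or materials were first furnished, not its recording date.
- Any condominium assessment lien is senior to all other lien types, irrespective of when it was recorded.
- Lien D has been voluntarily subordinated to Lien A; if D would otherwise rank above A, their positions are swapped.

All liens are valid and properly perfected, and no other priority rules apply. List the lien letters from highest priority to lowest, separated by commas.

First, effective dates: D is treated as recorded 2021-07-06, the work-commencement date.
C is a condominium assessment lien and takes priority over every other lien.
Among the remaining liens, by effective date: E (2021-01-27), D (2021-07-06), F (2023-02-01), B (2023-03-14), A (2023-06-11).
D would otherwise be senior to A, so under the subordination agreement D and A exchange positions.

C, E, A, F, B, D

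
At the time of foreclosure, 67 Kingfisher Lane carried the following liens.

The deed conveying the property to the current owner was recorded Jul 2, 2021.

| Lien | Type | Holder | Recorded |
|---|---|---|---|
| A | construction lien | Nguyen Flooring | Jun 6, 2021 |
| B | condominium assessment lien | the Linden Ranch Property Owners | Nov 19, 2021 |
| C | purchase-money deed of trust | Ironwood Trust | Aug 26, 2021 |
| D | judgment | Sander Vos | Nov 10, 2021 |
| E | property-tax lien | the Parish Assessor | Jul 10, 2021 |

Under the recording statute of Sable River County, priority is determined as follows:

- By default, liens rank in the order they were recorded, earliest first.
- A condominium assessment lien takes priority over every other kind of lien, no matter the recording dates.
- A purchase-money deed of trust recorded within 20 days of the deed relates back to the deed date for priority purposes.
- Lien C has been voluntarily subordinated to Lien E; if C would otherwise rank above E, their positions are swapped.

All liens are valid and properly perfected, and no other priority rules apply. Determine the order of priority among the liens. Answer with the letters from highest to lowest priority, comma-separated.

B, A, E, C, D

Effective dates: C missed the 20-day window (55 days after the deed), so its recording date stands.
B, as a condominium assessment lien, has superpriority and ranks first.
Ordering the rest by effective date: A (Jun 6, 2021), E (Jul 10, 2021), C (Aug 26, 2021), D (Nov 10, 2021).
C already ranks below E; the subordination has no effect.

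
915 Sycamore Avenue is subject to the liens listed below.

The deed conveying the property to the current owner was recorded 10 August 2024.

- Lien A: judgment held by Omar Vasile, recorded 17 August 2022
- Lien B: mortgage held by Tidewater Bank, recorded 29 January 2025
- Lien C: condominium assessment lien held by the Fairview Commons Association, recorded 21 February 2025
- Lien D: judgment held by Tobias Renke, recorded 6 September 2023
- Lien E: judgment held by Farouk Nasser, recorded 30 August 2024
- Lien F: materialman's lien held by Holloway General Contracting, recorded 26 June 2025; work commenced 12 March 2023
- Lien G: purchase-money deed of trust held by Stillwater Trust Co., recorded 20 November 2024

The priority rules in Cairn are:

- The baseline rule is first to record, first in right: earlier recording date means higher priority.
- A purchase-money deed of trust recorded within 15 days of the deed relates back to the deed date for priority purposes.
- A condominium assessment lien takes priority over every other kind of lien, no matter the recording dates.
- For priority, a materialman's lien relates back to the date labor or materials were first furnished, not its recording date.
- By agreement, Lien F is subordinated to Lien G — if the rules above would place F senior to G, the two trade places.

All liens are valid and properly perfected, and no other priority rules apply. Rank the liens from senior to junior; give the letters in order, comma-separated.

Adjusting effective dates: F's effective date is 12 March 2023, when work began; G was recorded 102 days after the deed — beyond 15 days — so no relation-back applies.
C is a condominium assessment lien, so it outranks all other liens regardless of date.
Remaining liens by effective date: A (17 August 2022), F (12 March 2023), D (6 September 2023), E (30 August 2024), G (20 November 2024), B (29 January 2025).
F would otherwise be senior to G, so under the subordination agreement F and G exchange positions.

C, A, G, D, E, F, B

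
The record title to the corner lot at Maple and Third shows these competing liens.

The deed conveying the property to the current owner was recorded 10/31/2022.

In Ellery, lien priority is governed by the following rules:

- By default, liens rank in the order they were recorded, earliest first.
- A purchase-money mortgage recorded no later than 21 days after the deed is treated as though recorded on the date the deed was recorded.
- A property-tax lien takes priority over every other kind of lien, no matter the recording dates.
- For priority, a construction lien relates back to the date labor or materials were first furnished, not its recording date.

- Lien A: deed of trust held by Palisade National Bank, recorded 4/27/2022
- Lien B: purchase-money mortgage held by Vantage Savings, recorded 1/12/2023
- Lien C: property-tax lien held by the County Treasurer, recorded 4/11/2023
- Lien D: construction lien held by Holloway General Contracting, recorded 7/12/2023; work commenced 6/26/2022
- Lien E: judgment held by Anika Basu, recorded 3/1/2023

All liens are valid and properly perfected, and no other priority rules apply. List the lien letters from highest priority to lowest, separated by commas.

C, A, D, B, E

Effective dates: B missed the 21-day window (73 days after the deed), so its recording date stands; D's effective date is 6/26/2022, when work began.
C is a property-tax lien, so it outranks all other liens regardless of date.
Among the remaining liens, by effective date: A (4/27/2022), D (6/26/2022), B (1/12/2023), E (3/1/2023).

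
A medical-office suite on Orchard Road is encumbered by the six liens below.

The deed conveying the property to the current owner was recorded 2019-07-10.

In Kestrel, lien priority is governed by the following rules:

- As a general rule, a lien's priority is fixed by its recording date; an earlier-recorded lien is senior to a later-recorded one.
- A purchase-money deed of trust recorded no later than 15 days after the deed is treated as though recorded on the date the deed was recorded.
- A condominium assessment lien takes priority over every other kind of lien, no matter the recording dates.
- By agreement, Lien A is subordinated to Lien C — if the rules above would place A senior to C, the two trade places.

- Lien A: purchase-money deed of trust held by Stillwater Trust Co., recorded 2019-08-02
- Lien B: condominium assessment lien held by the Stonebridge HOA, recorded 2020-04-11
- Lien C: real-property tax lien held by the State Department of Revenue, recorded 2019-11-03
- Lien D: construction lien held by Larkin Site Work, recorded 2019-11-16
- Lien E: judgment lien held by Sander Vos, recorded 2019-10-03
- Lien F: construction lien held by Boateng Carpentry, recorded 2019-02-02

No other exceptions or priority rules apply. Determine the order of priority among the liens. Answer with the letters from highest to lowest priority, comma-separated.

B, F, C, E, A, D

Effective dates: A missed the 15-day window (23 days after the deed), so its recording date stands.
As a condominium assessment lien, B is senior to every other lien.
Ordering the rest by effective date: F (2019-02-02), A (2019-08-02), E (2019-10-03), C (2019-11-03), D (2019-11-16).
A would otherwise be senior to C, so under the subordination agreement A and C exchange positions.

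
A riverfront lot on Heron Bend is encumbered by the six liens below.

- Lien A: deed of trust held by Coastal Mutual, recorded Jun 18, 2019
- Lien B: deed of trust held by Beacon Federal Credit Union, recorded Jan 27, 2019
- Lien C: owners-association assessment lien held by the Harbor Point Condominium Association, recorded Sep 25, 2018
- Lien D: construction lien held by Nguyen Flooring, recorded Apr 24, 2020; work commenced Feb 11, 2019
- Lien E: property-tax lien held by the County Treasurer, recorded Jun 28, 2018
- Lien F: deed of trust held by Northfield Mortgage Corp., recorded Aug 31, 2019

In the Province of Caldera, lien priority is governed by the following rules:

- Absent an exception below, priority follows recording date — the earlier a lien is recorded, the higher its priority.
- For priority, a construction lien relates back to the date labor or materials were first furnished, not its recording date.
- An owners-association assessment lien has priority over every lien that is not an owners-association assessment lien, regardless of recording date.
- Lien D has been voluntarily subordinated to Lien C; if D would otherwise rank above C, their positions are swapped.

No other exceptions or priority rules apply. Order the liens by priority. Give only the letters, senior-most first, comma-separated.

C, E, B, D, A, F

Effective dates: D is treated as recorded Feb 11, 2019, the work-commencement date.
C, as an owners-association assessment lien, has superpriority and ranks first.
Among the remaining liens, by effective date: E (Jun 28, 2018), B (Jan 27, 2019), D (Feb 11, 2019), A (Jun 18, 2019), F (Aug 31, 2019).
Since D is not senior to C, the subordination leaves the order unchanged.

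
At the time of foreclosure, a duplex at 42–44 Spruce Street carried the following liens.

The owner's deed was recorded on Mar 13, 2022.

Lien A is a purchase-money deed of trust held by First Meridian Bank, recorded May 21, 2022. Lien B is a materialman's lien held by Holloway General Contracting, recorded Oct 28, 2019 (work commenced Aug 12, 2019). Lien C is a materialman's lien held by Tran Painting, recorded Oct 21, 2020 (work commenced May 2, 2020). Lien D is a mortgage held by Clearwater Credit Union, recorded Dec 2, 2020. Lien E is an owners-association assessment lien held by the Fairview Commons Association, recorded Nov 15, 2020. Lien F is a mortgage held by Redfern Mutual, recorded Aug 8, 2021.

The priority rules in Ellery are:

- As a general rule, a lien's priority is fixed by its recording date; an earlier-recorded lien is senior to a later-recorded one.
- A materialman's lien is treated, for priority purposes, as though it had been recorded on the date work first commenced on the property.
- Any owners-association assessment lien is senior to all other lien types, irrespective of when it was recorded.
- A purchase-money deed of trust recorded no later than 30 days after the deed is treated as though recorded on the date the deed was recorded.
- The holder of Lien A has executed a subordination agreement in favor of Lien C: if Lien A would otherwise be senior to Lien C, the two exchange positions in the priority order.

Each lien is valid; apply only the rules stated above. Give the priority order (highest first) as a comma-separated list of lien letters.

E, B, C, D, F, A

Effective dates after the stated exceptions: A missed the 30-day window (69 days after the deed), so its recording date stands; B relates back to Aug 12, 2019 (work commenced); C's effective date is May 2, 2020, when work began.
E is an owners-association assessment lien, so it outranks all other liens regardless of date.
Ordering the rest by effective date: B (Aug 12, 2019), C (May 2, 2020), D (Dec 2, 2020), F (Aug 8, 2021), A (May 21, 2022).
A is already junior to C, so the subordination agreement changes nothing.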